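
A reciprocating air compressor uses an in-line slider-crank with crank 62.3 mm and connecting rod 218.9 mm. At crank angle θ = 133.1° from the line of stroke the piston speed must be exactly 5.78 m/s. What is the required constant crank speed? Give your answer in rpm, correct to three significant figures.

For an in-line slider-crank, |v_piston| = rω|sinθ|·[1 + r cosθ/√(L² − r² sin²θ)].
With r = 0.0623 m, L = 0.2189 m, θ = 133.1°: the bracketed kinematic factor |dx/dθ| = 0.036446 m.
ω = v/|dx/dθ| = 5.78/0.036446 = 158.59 rad/s.
N = 60ω/(2π) = 1514.4 rpm.

1510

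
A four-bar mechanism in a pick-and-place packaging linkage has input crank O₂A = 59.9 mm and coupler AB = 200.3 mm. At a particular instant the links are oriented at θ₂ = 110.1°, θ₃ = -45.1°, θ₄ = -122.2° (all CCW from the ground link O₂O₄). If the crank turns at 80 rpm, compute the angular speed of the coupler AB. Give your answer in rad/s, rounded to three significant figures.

2.03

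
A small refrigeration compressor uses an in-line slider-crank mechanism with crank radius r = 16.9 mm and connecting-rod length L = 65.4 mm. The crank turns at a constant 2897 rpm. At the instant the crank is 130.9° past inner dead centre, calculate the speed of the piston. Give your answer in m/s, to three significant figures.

3.21

ω = 2π·2897/60 = 303.4 rad/s
For an in-line slider-crank, x = r cosθ + √(L² − r² sin²θ), so v = −rω sinθ·[1 + r cosθ/√(L² − r² sin²θ)].
With r = 0.0169 m, L = 0.0654 m, θ = 130.9°: √(L² − r² sin²θ) = 0.06414 m.
v = −0.0169·303.4·0.75585·[1 + 0.0169·-0.65474/0.06414] = -3.2067 m/s.
|v| = 3.2067 m/s.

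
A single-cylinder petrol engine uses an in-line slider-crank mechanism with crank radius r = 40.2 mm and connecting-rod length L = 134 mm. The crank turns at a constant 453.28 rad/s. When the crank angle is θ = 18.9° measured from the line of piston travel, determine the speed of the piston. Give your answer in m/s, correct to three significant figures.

7.59

ω = 453.3 rad/s
For an in-line slider-crank, x = r cosθ + √(L² − r² sin²θ), so v = −rω sinθ·[1 + r cosθ/√(L² − r² sin²θ)].
With r = 0.0402 m, L = 0.134 m, θ = 18.9°: √(L² − r² sin²θ) = 0.13337 m.
v = −0.0402·453.3·0.32392·[1 + 0.0402·0.94609/0.13337] = -7.5856 m/s.
|v| = 7.5856 m/s.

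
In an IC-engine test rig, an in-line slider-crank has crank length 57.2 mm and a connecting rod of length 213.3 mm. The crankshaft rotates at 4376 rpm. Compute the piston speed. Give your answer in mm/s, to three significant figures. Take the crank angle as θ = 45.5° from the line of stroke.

ω = 2π·4376/60 = 458.3 rad/s
For an in-line slider-crank, x = r cosθ + √(L² − r² sin²θ), so v = −rω sinθ·[1 + r cosθ/√(L² − r² sin²θ)].
With r = 0.0572 m, L = 0.2133 m, θ = 45.5°: √(L² − r² sin²θ) = 0.20936 m.
v = −0.0572·458.3·0.71325·[1 + 0.0572·0.70091/0.20936] = -22.276 m/s.
|v| = 22.276 m/s = 22276 mm/s.

22300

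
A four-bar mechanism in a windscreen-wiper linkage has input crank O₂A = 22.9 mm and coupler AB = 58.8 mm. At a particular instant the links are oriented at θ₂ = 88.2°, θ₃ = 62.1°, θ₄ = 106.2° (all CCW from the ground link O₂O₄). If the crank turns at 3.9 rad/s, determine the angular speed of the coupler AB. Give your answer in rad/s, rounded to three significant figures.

ω₂ = 3.9 rad/s
Differentiating the loop-closure r₂e^{iθ₂}+r₃e^{iθ₃}=r₁+r₄e^{iθ₄} gives r₂ω₂e^{iθ₂}+r₃ω₃e^{iθ₃}=r₄ω₄e^{iθ₄}.
Eliminating the other unknown: ω₃ = r₂ω₂ sin(θ₄−θ₂) / [r₃ sin(θ₃−θ₄)].
Numerator sine = +0.30902; denominator sine = -0.69591.
Result = 0.0229·3.9·(+0.30902) / (0.0588·(-0.69591)) = -0.67445 rad/s; magnitude 0.67445 rad/s.

0.674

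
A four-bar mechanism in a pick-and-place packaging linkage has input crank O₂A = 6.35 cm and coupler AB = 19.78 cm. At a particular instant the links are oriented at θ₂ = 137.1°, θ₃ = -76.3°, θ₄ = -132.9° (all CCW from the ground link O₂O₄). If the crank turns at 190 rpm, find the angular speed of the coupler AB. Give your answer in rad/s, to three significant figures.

ω₂ = 19.9 rad/s (from 190 rpm).
Differentiating the loop-closure r₂e^{iθ₂}+r₃e^{iθ₃}=r₁+r₄e^{iθ₄} gives r₂ω₂e^{iθ₂}+r₃ω₃e^{iθ₃}=r₄ω₄e^{iθ₄}.
Eliminating the other unknown: ω₃ = r₂ω₂ sin(θ₄−θ₂) / [r₃ sin(θ₃−θ₄)].
Numerator sine = +1.00000; denominator sine = +0.83485.
Result = 0.0635·19.9·(+1.00000) / (0.1978·(+0.83485)) = +7.6511 rad/s; magnitude 7.6511 rad/s.

7.65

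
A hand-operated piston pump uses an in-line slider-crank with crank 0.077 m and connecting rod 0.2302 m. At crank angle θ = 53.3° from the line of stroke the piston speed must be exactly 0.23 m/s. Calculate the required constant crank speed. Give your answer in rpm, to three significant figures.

29.5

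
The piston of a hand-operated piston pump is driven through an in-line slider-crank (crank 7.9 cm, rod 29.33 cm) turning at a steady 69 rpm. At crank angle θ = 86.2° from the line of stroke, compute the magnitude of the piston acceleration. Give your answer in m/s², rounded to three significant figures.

0.870

ω = 2π·69/60 = 7.226 rad/s
x(θ) = r cosθ + √(L² − r² sin²θ); with ω constant, a = ω²·d²x/dθ².
d²x/dθ² = −r cosθ − r²(cos2θ)/√u − r⁴ sin²2θ/(4u^{3/2}),  u = L² − r² sin²θ = 0.0798113 m².
Substituting r = 0.079 m, L = 0.2933 m, θ = 86.2°: d²x/dθ² = +0.016654 m.
a = ω²·d²x/dθ² = (7.226)²·(+0.016654) = +0.86951 m/s²;  |a| = 0.86951 m/s².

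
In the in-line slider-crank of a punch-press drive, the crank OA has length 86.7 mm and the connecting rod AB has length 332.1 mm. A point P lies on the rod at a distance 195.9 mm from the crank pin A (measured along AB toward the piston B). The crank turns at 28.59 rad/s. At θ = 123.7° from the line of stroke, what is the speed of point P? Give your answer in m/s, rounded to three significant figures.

1.96

ω = 28.59 rad/s.  Crank-pin speed |V_A| = rω = 2.4788 m/s, perpendicular to OA.
Rod angle: sinφ = −(r/L) sinθ ⇒ φ = -12.544°; ω_rod = −rω cosθ/√(L²−r²sin²θ) = +4.2426 rad/s.
V_P = V_A + ω_rod × AP, with AP = 0.1959 m along the rod.
Components: V_Px = −rω sinθ − a·ω_rod·sinφ = -1.8817 m/s;  V_Py = rω cosθ + a·ω_rod·cosφ = -0.56404 m/s.
|V_P| = √(V_Px² + V_Py²) = 1.9644 m/s.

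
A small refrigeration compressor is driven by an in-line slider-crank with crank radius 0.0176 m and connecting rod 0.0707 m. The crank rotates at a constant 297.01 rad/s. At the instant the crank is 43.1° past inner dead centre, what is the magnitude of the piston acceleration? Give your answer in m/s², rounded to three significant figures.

1170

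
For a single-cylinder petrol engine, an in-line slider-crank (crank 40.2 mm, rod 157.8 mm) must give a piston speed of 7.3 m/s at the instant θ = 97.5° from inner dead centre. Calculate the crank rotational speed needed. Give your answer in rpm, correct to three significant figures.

1810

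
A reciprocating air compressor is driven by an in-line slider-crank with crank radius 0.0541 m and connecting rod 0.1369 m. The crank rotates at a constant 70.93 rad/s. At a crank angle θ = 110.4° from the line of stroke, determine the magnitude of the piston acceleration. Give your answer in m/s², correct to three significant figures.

180

ω = 70.93 rad/s
x(θ) = r cosθ + √(L² − r² sin²θ); with ω constant, a = ω²·d²x/dθ².
d²x/dθ² = −r cosθ − r²(cos2θ)/√u − r⁴ sin²2θ/(4u^{3/2}),  u = L² − r² sin²θ = 0.0161704 m².
Substituting r = 0.0541 m, L = 0.1369 m, θ = 110.4°: d²x/dθ² = +0.035836 m.
a = ω²·d²x/dθ² = (70.93)²·(+0.035836) = +180.29 m/s²;  |a| = 180.29 m/s².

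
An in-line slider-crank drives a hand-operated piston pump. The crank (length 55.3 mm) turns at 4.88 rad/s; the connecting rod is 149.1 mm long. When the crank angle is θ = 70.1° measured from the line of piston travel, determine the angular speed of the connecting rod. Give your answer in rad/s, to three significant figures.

0.657

ω = 4.88 rad/s
The rod makes angle φ with the slider axis where L sinφ = r sinθ; differentiating, L cosφ·φ̇ = r ω cosθ.
L cosφ = √(L² − r² sin²θ) = 0.13974 m.
|ω_rod| = r ω |cosθ| / √(L² − r² sin²θ) = 0.0553·4.88·0.34038/0.13974 = 0.65734 rad/s.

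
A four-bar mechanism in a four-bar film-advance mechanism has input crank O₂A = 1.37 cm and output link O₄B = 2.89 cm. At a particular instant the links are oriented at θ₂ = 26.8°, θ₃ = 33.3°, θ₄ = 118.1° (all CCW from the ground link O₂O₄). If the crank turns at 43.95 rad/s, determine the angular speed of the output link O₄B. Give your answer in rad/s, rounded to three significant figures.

2.37

ω₂ = 43.95 rad/s
Differentiating the loop-closure r₂e^{iθ₂}+r₃e^{iθ₃}=r₁+r₄e^{iθ₄} gives r₂ω₂e^{iθ₂}+r₃ω₃e^{iθ₃}=r₄ω₄e^{iθ₄}.
Eliminating the other unknown: ω₄ = r₂ω₂ sin(θ₂−θ₃) / [r₄ sin(θ₄−θ₃)].
Numerator sine = -0.11320; denominator sine = +0.99588.
Result = 0.0137·43.95·(-0.11320) / (0.0289·(+0.99588)) = -2.3683 rad/s; magnitude 2.3683 rad/s.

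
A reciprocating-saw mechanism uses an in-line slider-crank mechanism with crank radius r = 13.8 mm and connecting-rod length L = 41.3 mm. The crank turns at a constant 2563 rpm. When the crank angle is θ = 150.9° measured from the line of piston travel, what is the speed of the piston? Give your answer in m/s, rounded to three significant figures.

1.27

ω = 2π·2563/60 = 268.4 rad/s
For an in-line slider-crank, x = r cosθ + √(L² − r² sin²θ), so v = −rω sinθ·[1 + r cosθ/√(L² − r² sin²θ)].
With r = 0.0138 m, L = 0.0413 m, θ = 150.9°: √(L² − r² sin²θ) = 0.040751 m.
v = −0.0138·268.4·0.48634·[1 + 0.0138·-0.87377/0.040751] = -1.2683 m/s.
|v| = 1.2683 m/s.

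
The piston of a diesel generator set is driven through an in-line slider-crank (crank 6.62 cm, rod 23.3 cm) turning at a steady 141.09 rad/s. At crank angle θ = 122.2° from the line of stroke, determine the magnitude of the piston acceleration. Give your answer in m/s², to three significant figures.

862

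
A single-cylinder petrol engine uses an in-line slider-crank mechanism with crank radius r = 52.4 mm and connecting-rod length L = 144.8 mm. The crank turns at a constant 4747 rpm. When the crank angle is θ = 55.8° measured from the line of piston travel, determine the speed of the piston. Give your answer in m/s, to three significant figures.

26.1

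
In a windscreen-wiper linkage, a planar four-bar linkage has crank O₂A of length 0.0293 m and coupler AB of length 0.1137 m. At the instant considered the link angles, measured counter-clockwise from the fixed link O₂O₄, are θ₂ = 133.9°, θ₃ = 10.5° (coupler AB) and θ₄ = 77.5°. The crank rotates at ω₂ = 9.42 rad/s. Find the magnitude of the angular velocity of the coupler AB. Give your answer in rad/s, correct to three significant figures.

2.20

ω₂ = 9.42 rad/s
Differentiating the loop-closure r₂e^{iθ₂}+r₃e^{iθ₃}=r₁+r₄e^{iθ₄} gives r₂ω₂e^{iθ₂}+r₃ω₃e^{iθ₃}=r₄ω₄e^{iθ₄}.
Eliminating the other unknown: ω₃ = r₂ω₂ sin(θ₄−θ₂) / [r₃ sin(θ₃−θ₄)].
Numerator sine = -0.83292; denominator sine = -0.92050.
Result = 0.0293·9.42·(-0.83292) / (0.1137·(-0.92050)) = +2.1965 rad/s; magnitude 2.1965 rad/s.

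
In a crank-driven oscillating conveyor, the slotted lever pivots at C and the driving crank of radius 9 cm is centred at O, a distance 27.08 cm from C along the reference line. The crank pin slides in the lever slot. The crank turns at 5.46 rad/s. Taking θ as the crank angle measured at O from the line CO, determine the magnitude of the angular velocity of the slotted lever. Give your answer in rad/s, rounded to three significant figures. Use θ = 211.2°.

ω = 5.46 rad/s
Crank pin A relative to C: A = (d + r cosθ, r sinθ); lever angle φ = atan2(r sinθ, d + r cosθ).
Differentiating tanφ: φ̇ = rω(d cosθ + r)/(d² + r² + 2dr cosθ).
d² + r² + 2dr cosθ = |CA|² = 0.0397388 m²;  d cosθ + r = -0.14163 m.
|ω_lever| = |0.09·5.46·-0.14163| / 0.0397388 = 1.7514 rad/s.

1.75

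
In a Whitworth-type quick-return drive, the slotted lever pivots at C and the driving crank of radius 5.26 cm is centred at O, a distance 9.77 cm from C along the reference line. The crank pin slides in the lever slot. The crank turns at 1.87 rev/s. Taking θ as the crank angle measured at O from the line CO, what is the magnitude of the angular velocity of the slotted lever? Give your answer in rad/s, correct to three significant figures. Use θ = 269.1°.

2.60

ω = 11.75 rad/s (from 1.87 rev/s).
Crank pin A relative to C: A = (d + r cosθ, r sinθ); lever angle φ = atan2(r sinθ, d + r cosθ).
Differentiating tanφ: φ̇ = rω(d cosθ + r)/(d² + r² + 2dr cosθ).
d² + r² + 2dr cosθ = |CA|² = 0.0121506 m²;  d cosθ + r = +0.051065 m.
|ω_lever| = |0.0526·11.75·+0.051065| / 0.0121506 = 2.5974 rad/s.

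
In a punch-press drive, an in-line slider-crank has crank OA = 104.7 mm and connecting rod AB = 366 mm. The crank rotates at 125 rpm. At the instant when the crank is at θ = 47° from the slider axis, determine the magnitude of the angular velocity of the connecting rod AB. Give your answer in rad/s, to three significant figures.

ω = 13.09 rad/s (converted from 125 rpm).
The rod makes angle φ with the slider axis where L sinφ = r sinθ; differentiating, L cosφ·φ̇ = r ω cosθ.
L cosφ = √(L² − r² sin²θ) = 0.3579 m.
|ω_rod| = r ω |cosθ| / √(L² − r² sin²θ) = 0.1047·13.09·0.68200/0.3579 = 2.6116 rad/s.

2.61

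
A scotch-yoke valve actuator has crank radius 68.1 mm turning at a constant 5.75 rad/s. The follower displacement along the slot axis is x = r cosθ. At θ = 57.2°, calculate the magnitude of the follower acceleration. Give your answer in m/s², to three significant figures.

1.22

ω = 5.75 rad/s
x = r cosθ ⇒ ẍ = −rω² cosθ (ω constant).
|a| = rω²|cosθ| = 0.0681·(5.75)²·|cos 57.2°| = 1.2197 m/s².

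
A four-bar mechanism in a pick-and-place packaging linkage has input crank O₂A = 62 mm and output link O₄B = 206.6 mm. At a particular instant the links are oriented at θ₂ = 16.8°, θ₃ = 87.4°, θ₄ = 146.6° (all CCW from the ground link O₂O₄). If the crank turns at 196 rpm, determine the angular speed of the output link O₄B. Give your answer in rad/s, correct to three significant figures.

ω₂ = 20.53 rad/s (from 196 rpm).
Differentiating the loop-closure r₂e^{iθ₂}+r₃e^{iθ₃}=r₁+r₄e^{iθ₄} gives r₂ω₂e^{iθ₂}+r₃ω₃e^{iθ₃}=r₄ω₄e^{iθ₄}.
Eliminating the other unknown: ω₄ = r₂ω₂ sin(θ₂−θ₃) / [r₄ sin(θ₄−θ₃)].
Numerator sine = -0.94322; denominator sine = +0.85896.
Result = 0.062·20.53·(-0.94322) / (0.2066·(+0.85896)) = -6.7637 rad/s; magnitude 6.7637 rad/s.

6.76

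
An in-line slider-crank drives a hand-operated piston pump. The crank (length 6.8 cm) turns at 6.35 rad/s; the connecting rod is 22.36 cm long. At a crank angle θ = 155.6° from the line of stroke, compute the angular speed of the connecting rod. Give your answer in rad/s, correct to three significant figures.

1.77

ω = 6.35 rad/s
The rod makes angle φ with the slider axis where L sinφ = r sinθ; differentiating, L cosφ·φ̇ = r ω cosθ.
L cosφ = √(L² − r² sin²θ) = 0.22183 m.
|ω_rod| = r ω |cosθ| / √(L² − r² sin²θ) = 0.068·6.35·0.91068/0.22183 = 1.7727 rad/s.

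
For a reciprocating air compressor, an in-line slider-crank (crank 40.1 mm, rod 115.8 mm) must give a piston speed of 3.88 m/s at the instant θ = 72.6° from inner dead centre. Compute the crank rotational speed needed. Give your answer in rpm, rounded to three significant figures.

For an in-line slider-crank, |v_piston| = rω|sinθ|·[1 + r cosθ/√(L² − r² sin²θ)].
With r = 0.0401 m, L = 0.1158 m, θ = 72.6°: the bracketed kinematic factor |dx/dθ| = 0.042463 m.
ω = v/|dx/dθ| = 3.88/0.042463 = 91.373 rad/s.
N = 60ω/(2π) = 872.55 rpm.

873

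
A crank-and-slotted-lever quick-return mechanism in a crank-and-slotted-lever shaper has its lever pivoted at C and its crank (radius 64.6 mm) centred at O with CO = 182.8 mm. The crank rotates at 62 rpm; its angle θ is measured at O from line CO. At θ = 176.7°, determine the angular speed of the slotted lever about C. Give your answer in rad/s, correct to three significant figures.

3.53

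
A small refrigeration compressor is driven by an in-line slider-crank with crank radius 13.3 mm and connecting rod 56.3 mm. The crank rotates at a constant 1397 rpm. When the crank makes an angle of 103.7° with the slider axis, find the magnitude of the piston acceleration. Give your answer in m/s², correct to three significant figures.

ω = 2π·1397/60 = 146.3 rad/s
x(θ) = r cosθ + √(L² − r² sin²θ); with ω constant, a = ω²·d²x/dθ².
d²x/dθ² = −r cosθ − r²(cos2θ)/√u − r⁴ sin²2θ/(4u^{3/2}),  u = L² − r² sin²θ = 0.00300272 m².
Substituting r = 0.0133 m, L = 0.0563 m, θ = 103.7°: d²x/dθ² = +0.0060058 m.
a = ω²·d²x/dθ² = (146.3)²·(+0.0060058) = +128.54 m/s²;  |a| = 128.54 m/s².

129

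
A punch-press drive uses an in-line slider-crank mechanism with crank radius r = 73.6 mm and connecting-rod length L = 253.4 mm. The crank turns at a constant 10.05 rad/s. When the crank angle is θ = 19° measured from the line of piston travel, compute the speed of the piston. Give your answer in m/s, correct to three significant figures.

0.307

ω = 10.05 rad/s
For an in-line slider-crank, x = r cosθ + √(L² − r² sin²θ), so v = −rω sinθ·[1 + r cosθ/√(L² − r² sin²θ)].
With r = 0.0736 m, L = 0.2534 m, θ = 19°: √(L² − r² sin²θ) = 0.25226 m.
v = −0.0736·10.05·0.32557·[1 + 0.0736·0.94552/0.25226] = -0.30725 m/s.
|v| = 0.30725 m/s.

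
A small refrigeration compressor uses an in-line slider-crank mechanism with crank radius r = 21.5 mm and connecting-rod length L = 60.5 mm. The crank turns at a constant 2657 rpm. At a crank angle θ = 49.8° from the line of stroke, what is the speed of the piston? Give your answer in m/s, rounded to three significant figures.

ω = 2π·2657/60 = 278.2 rad/s
For an in-line slider-crank, x = r cosθ + √(L² − r² sin²θ), so v = −rω sinθ·[1 + r cosθ/√(L² − r² sin²θ)].
With r = 0.0215 m, L = 0.0605 m, θ = 49.8°: √(L² − r² sin²θ) = 0.058229 m.
v = −0.0215·278.2·0.76380·[1 + 0.0215·0.64546/0.058229] = -5.6581 m/s.
|v| = 5.6581 m/s.

5.66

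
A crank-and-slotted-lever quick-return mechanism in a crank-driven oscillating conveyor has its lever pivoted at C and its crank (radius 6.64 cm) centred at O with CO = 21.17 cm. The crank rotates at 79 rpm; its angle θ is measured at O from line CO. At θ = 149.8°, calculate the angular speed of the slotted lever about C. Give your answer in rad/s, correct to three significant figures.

ω = 8.273 rad/s (from 79 rpm).
Crank pin A relative to C: A = (d + r cosθ, r sinθ); lever angle φ = atan2(r sinθ, d + r cosθ).
Differentiating tanφ: φ̇ = rω(d cosθ + r)/(d² + r² + 2dr cosθ).
d² + r² + 2dr cosθ = |CA|² = 0.0249278 m²;  d cosθ + r = -0.11657 m.
|ω_lever| = |0.0664·8.273·-0.11657| / 0.0249278 = 2.5687 rad/s.

2.57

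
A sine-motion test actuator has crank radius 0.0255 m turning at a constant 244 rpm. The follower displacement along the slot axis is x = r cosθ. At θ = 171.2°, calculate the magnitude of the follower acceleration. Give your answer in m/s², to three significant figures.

16.5

ω = 25.55 rad/s (from 244 rpm).
x = r cosθ ⇒ ẍ = −rω² cosθ (ω constant).
|a| = rω²|cosθ| = 0.0255·(25.55)²·|cos 171.2°| = 16.453 m/s².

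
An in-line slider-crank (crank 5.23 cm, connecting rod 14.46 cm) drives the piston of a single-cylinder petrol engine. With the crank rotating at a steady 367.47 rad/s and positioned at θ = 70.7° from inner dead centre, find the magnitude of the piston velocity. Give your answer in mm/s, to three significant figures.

ω = 367.5 rad/s
For an in-line slider-crank, x = r cosθ + √(L² − r² sin²θ), so v = −rω sinθ·[1 + r cosθ/√(L² − r² sin²θ)].
With r = 0.0523 m, L = 0.1446 m, θ = 70.7°: √(L² − r² sin²θ) = 0.13591 m.
v = −0.0523·367.5·0.94380·[1 + 0.0523·0.33051/0.13591] = -20.446 m/s.
|v| = 20.446 m/s = 20446 mm/s.

20400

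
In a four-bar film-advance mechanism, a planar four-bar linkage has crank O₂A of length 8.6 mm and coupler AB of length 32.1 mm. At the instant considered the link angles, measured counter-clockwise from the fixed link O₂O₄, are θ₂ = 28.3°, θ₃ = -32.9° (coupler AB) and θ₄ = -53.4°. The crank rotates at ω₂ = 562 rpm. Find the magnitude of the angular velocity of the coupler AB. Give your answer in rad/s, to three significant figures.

44.6

ω₂ = 58.85 rad/s (from 562 rpm).
Differentiating the loop-closure r₂e^{iθ₂}+r₃e^{iθ₃}=r₁+r₄e^{iθ₄} gives r₂ω₂e^{iθ₂}+r₃ω₃e^{iθ₃}=r₄ω₄e^{iθ₄}.
Eliminating the other unknown: ω₃ = r₂ω₂ sin(θ₄−θ₂) / [r₃ sin(θ₃−θ₄)].
Numerator sine = -0.98953; denominator sine = +0.35021.
Result = 0.0086·58.85·(-0.98953) / (0.0321·(+0.35021)) = -44.551 rad/s; magnitude 44.551 rad/s.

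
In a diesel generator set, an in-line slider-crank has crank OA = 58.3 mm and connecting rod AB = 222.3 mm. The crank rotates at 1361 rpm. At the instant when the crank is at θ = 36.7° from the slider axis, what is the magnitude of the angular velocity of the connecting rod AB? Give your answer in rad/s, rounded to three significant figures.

30.3

ω = 142.5 rad/s (converted from 1361 rpm).
The rod makes angle φ with the slider axis where L sinφ = r sinθ; differentiating, L cosφ·φ̇ = r ω cosθ.
L cosφ = √(L² − r² sin²θ) = 0.21955 m.
|ω_rod| = r ω |cosθ| / √(L² − r² sin²θ) = 0.0583·142.5·0.80178/0.21955 = 30.344 rad/s.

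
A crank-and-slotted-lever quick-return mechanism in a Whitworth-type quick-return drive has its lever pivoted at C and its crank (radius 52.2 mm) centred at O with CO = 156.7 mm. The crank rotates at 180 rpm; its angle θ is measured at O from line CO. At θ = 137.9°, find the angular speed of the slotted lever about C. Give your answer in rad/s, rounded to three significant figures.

ω = 18.85 rad/s (from 180 rpm).
Crank pin A relative to C: A = (d + r cosθ, r sinθ); lever angle φ = atan2(r sinθ, d + r cosθ).
Differentiating tanφ: φ̇ = rω(d cosθ + r)/(d² + r² + 2dr cosθ).
d² + r² + 2dr cosθ = |CA|² = 0.0151414 m²;  d cosθ + r = -0.064068 m.
|ω_lever| = |0.0522·18.85·-0.064068| / 0.0151414 = 4.1634 rad/s.

4.16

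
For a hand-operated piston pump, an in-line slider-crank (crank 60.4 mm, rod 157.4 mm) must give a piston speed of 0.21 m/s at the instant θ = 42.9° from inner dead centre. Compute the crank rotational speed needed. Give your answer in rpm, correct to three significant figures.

For an in-line slider-crank, |v_piston| = rω|sinθ|·[1 + r cosθ/√(L² − r² sin²θ)].
With r = 0.0604 m, L = 0.1574 m, θ = 42.9°: the bracketed kinematic factor |dx/dθ| = 0.053089 m.
ω = v/|dx/dθ| = 0.21/0.053089 = 3.9556 rad/s.
N = 60ω/(2π) = 37.773 rpm.

37.8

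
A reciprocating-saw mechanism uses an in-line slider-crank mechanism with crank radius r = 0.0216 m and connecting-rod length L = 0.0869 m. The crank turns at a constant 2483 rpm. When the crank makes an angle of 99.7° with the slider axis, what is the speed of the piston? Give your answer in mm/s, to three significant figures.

ω = 2π·2483/60 = 260 rad/s
For an in-line slider-crank, x = r cosθ + √(L² − r² sin²θ), so v = −rω sinθ·[1 + r cosθ/√(L² − r² sin²θ)].
With r = 0.0216 m, L = 0.0869 m, θ = 99.7°: √(L² − r² sin²θ) = 0.084251 m.
v = −0.0216·260·0.98570·[1 + 0.0216·-0.16849/0.084251] = -5.297 m/s.
|v| = 5.297 m/s = 5297 mm/s.

5300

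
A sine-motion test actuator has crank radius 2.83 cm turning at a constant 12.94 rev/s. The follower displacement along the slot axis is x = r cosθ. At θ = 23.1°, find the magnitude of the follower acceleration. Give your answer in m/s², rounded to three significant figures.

ω = 81.3 rad/s (from 12.94 rev/s).
x = r cosθ ⇒ ẍ = −rω² cosθ (ω constant).
|a| = rω²|cosθ| = 0.0283·(81.3)²·|cos 23.1°| = 172.08 m/s².

172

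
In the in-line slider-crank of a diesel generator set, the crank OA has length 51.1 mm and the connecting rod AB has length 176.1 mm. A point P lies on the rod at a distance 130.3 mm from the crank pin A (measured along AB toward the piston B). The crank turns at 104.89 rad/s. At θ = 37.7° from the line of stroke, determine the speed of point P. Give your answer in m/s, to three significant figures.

ω = 104.9 rad/s.  Crank-pin speed |V_A| = rω = 5.3599 m/s, perpendicular to OA.
Rod angle: sinφ = −(r/L) sinθ ⇒ φ = -10.221°; ω_rod = −rω cosθ/√(L²−r²sin²θ) = -24.47 rad/s.
V_P = V_A + ω_rod × AP, with AP = 0.1303 m along the rod.
Components: V_Px = −rω sinθ − a·ω_rod·sinφ = -3.8435 m/s;  V_Py = rω cosθ + a·ω_rod·cosφ = +1.103 m/s.
|V_P| = √(V_Px² + V_Py²) = 3.9986 m/s.

4.00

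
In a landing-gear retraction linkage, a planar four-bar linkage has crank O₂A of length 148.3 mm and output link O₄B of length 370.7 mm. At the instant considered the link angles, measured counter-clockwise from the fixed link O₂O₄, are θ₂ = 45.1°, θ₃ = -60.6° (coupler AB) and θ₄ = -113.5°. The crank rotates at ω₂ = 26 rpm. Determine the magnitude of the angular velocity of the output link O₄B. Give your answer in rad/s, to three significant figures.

ω₂ = 2.723 rad/s (from 26 rpm).
Differentiating the loop-closure r₂e^{iθ₂}+r₃e^{iθ₃}=r₁+r₄e^{iθ₄} gives r₂ω₂e^{iθ₂}+r₃ω₃e^{iθ₃}=r₄ω₄e^{iθ₄}.
Eliminating the other unknown: ω₄ = r₂ω₂ sin(θ₂−θ₃) / [r₄ sin(θ₄−θ₃)].
Numerator sine = +0.96269; denominator sine = -0.79758.
Result = 0.1483·2.723·(+0.96269) / (0.3707·(-0.79758)) = -1.3147 rad/s; magnitude 1.3147 rad/s.

1.31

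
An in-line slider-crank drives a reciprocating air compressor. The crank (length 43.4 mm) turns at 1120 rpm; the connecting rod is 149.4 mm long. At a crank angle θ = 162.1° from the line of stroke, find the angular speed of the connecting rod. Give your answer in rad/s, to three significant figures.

32.6

ω = 117.3 rad/s (converted from 1120 rpm).
The rod makes angle φ with the slider axis where L sinφ = r sinθ; differentiating, L cosφ·φ̇ = r ω cosθ.
L cosφ = √(L² − r² sin²θ) = 0.1488 m.
|ω_rod| = r ω |cosθ| / √(L² − r² sin²θ) = 0.0434·117.3·0.95159/0.1488 = 32.552 rad/s.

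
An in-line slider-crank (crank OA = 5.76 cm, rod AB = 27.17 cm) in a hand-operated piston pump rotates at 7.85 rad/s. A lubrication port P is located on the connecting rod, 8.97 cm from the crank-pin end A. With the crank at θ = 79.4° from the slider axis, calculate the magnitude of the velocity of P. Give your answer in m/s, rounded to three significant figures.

0.454

ω = 7.85 rad/s.  Crank-pin speed |V_A| = rω = 0.45216 m/s, perpendicular to OA.
Rod angle: sinφ = −(r/L) sinθ ⇒ φ = -12.027°; ω_rod = −rω cosθ/√(L²−r²sin²θ) = -0.313 rad/s.
V_P = V_A + ω_rod × AP, with AP = 0.0897 m along the rod.
Components: V_Px = −rω sinθ − a·ω_rod·sinφ = -0.45029 m/s;  V_Py = rω cosθ + a·ω_rod·cosφ = +0.055716 m/s.
|V_P| = √(V_Px² + V_Py²) = 0.45373 m/s.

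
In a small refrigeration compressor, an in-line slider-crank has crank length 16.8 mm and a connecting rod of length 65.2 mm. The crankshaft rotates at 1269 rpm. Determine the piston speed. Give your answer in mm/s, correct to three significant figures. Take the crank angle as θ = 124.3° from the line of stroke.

ω = 2π·1269/60 = 132.9 rad/s
For an in-line slider-crank, x = r cosθ + √(L² − r² sin²θ), so v = −rω sinθ·[1 + r cosθ/√(L² − r² sin²θ)].
With r = 0.0168 m, L = 0.0652 m, θ = 124.3°: √(L² − r² sin²θ) = 0.063706 m.
v = −0.0168·132.9·0.82610·[1 + 0.0168·-0.56353/0.063706] = -1.5702 m/s.
|v| = 1.5702 m/s = 1570.2 mm/s.

1570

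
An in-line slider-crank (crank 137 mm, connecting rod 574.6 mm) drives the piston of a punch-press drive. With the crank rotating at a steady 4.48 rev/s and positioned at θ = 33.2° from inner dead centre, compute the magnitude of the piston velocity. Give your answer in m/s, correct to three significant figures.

2.54

ω = 2π·4.48 = 28.15 rad/s
For an in-line slider-crank, x = r cosθ + √(L² − r² sin²θ), so v = −rω sinθ·[1 + r cosθ/√(L² − r² sin²θ)].
With r = 0.137 m, L = 0.5746 m, θ = 33.2°: √(L² − r² sin²θ) = 0.56968 m.
v = −0.137·28.15·0.54756·[1 + 0.137·0.83676/0.56968] = -2.5365 m/s.
|v| = 2.5365 m/s.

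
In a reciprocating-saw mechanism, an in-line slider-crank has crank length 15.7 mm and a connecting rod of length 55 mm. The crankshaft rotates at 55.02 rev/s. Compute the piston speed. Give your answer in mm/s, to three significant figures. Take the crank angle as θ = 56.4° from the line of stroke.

ω = 2π·55 = 345.7 rad/s
For an in-line slider-crank, x = r cosθ + √(L² − r² sin²θ), so v = −rω sinθ·[1 + r cosθ/√(L² − r² sin²θ)].
With r = 0.0157 m, L = 0.055 m, θ = 56.4°: √(L² − r² sin²θ) = 0.053423 m.
v = −0.0157·345.7·0.83292·[1 + 0.0157·0.55339/0.053423] = -5.2559 m/s.
|v| = 5.2559 m/s = 5255.9 mm/s.

5260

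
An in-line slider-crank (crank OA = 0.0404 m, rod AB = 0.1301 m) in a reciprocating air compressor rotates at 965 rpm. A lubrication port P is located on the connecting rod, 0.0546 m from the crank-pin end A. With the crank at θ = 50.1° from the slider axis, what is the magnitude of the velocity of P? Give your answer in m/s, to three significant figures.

ω = 101.1 rad/s.  Crank-pin speed |V_A| = rω = 4.0826 m/s, perpendicular to OA.
Rod angle: sinφ = −(r/L) sinθ ⇒ φ = -13.782°; ω_rod = −rω cosθ/√(L²−r²sin²θ) = -20.726 rad/s.
V_P = V_A + ω_rod × AP, with AP = 0.0546 m along the rod.
Components: V_Px = −rω sinθ − a·ω_rod·sinφ = -3.4016 m/s;  V_Py = rω cosθ + a·ω_rod·cosφ = +1.5197 m/s.
|V_P| = √(V_Px² + V_Py²) = 3.7257 m/s.

3.73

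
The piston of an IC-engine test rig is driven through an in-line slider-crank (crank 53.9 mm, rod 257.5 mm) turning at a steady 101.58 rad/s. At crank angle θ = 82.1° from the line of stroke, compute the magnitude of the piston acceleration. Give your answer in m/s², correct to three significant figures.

38.0

ω = 101.6 rad/s
x(θ) = r cosθ + √(L² − r² sin²θ); with ω constant, a = ω²·d²x/dθ².
d²x/dθ² = −r cosθ − r²(cos2θ)/√u − r⁴ sin²2θ/(4u^{3/2}),  u = L² − r² sin²θ = 0.0634559 m².
Substituting r = 0.0539 m, L = 0.2575 m, θ = 82.1°: d²x/dθ² = +0.0036792 m.
a = ω²·d²x/dθ² = (101.6)²·(+0.0036792) = +37.964 m/s²;  |a| = 37.964 m/s².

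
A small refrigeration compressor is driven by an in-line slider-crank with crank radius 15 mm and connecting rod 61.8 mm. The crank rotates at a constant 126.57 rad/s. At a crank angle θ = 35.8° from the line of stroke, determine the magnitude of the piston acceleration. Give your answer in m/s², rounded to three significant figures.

214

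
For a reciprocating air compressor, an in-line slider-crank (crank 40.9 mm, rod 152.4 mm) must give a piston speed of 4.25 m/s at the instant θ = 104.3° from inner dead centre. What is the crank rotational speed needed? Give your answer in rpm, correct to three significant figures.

1100

For an in-line slider-crank, |v_piston| = rω|sinθ|·[1 + r cosθ/√(L² − r² sin²θ)].
With r = 0.0409 m, L = 0.1524 m, θ = 104.3°: the bracketed kinematic factor |dx/dθ| = 0.036912 m.
ω = v/|dx/dθ| = 4.25/0.036912 = 115.14 rad/s.
N = 60ω/(2π) = 1099.5 rpm.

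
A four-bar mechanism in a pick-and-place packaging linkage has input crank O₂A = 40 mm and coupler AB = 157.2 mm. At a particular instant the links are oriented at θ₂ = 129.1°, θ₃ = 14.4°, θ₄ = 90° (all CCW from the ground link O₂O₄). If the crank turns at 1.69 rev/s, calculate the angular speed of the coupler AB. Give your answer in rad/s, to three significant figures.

1.76

ω₂ = 10.62 rad/s (from 1.69 rev/s).
Differentiating the loop-closure r₂e^{iθ₂}+r₃e^{iθ₃}=r₁+r₄e^{iθ₄} gives r₂ω₂e^{iθ₂}+r₃ω₃e^{iθ₃}=r₄ω₄e^{iθ₄}.
Eliminating the other unknown: ω₃ = r₂ω₂ sin(θ₄−θ₂) / [r₃ sin(θ₃−θ₄)].
Numerator sine = -0.63068; denominator sine = -0.96858.
Result = 0.04·10.62·(-0.63068) / (0.1572·(-0.96858)) = +1.7593 rad/s; magnitude 1.7593 rad/s.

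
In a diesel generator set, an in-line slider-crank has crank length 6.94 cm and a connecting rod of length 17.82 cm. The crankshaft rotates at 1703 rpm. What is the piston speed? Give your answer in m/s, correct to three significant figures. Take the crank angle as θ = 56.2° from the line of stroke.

12.6

ω = 2π·1703/60 = 178.3 rad/s
For an in-line slider-crank, x = r cosθ + √(L² − r² sin²θ), so v = −rω sinθ·[1 + r cosθ/√(L² − r² sin²θ)].
With r = 0.0694 m, L = 0.1782 m, θ = 56.2°: √(L² − r² sin²θ) = 0.16861 m.
v = −0.0694·178.3·0.83098·[1 + 0.0694·0.55630/0.16861] = -12.64 m/s.
|v| = 12.64 m/s.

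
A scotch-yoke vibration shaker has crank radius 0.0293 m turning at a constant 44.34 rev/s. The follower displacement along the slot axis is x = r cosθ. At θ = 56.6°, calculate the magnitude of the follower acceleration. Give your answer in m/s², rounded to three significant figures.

ω = 278.6 rad/s (from 44.34 rev/s).
x = r cosθ ⇒ ẍ = −rω² cosθ (ω constant).
|a| = rω²|cosθ| = 0.0293·(278.6)²·|cos 56.6°| = 1251.9 m/s².

1250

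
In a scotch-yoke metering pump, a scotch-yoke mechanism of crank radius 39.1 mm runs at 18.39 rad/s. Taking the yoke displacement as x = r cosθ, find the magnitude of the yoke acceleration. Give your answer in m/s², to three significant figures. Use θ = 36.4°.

10.6

ω = 18.39 rad/s
x = r cosθ ⇒ ẍ = −rω² cosθ (ω constant).
|a| = rω²|cosθ| = 0.0391·(18.39)²·|cos 36.4°| = 10.643 m/s².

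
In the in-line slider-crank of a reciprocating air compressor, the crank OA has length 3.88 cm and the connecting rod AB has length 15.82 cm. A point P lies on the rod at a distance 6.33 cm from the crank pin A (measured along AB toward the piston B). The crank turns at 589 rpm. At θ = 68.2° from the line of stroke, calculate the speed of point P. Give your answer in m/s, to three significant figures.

ω = 61.68 rad/s.  Crank-pin speed |V_A| = rω = 2.3932 m/s, perpendicular to OA.
Rod angle: sinφ = −(r/L) sinθ ⇒ φ = -13.163°; ω_rod = −rω cosθ/√(L²−r²sin²θ) = -5.7695 rad/s.
V_P = V_A + ω_rod × AP, with AP = 0.0633 m along the rod.
Components: V_Px = −rω sinθ − a·ω_rod·sinφ = -2.3052 m/s;  V_Py = rω cosθ + a·ω_rod·cosφ = +0.53314 m/s.
|V_P| = √(V_Px² + V_Py²) = 2.366 m/s.

2.37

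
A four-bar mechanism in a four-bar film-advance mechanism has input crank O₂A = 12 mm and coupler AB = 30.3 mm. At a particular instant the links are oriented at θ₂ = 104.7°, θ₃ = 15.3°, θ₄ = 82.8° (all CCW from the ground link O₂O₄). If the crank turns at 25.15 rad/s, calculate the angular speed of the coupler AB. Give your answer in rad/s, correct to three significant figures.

ω₂ = 25.15 rad/s
Differentiating the loop-closure r₂e^{iθ₂}+r₃e^{iθ₃}=r₁+r₄e^{iθ₄} gives r₂ω₂e^{iθ₂}+r₃ω₃e^{iθ₃}=r₄ω₄e^{iθ₄}.
Eliminating the other unknown: ω₃ = r₂ω₂ sin(θ₄−θ₂) / [r₃ sin(θ₃−θ₄)].
Numerator sine = -0.37299; denominator sine = -0.92388.
Result = 0.012·25.15·(-0.37299) / (0.0303·(-0.92388)) = +4.0212 rad/s; magnitude 4.0212 rad/s.

4.02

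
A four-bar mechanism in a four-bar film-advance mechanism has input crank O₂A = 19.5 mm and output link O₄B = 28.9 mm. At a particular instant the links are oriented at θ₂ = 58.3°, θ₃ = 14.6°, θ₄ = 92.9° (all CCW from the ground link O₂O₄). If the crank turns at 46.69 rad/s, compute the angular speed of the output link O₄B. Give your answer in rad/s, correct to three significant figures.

ω₂ = 46.69 rad/s
Differentiating the loop-closure r₂e^{iθ₂}+r₃e^{iθ₃}=r₁+r₄e^{iθ₄} gives r₂ω₂e^{iθ₂}+r₃ω₃e^{iθ₃}=r₄ω₄e^{iθ₄}.
Eliminating the other unknown: ω₄ = r₂ω₂ sin(θ₂−θ₃) / [r₄ sin(θ₄−θ₃)].
Numerator sine = +0.69088; denominator sine = +0.97922.
Result = 0.0195·46.69·(+0.69088) / (0.0289·(+0.97922)) = +22.227 rad/s; magnitude 22.227 rad/s.

22.2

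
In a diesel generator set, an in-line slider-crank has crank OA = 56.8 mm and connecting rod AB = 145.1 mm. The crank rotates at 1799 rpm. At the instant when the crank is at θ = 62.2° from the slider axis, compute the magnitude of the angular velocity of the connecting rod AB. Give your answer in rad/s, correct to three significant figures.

ω = 188.4 rad/s (converted from 1799 rpm).
The rod makes angle φ with the slider axis where L sinφ = r sinθ; differentiating, L cosφ·φ̇ = r ω cosθ.
L cosφ = √(L² − r² sin²θ) = 0.13612 m.
|ω_rod| = r ω |cosθ| / √(L² − r² sin²θ) = 0.0568·188.4·0.46639/0.13612 = 36.662 rad/s.

36.7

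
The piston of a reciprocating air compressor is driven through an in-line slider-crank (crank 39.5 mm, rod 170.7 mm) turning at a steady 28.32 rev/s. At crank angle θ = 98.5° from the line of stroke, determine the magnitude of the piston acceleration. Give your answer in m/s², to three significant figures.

ω = 2π·28.3 = 177.9 rad/s
x(θ) = r cosθ + √(L² − r² sin²θ); with ω constant, a = ω²·d²x/dθ².
d²x/dθ² = −r cosθ − r²(cos2θ)/√u − r⁴ sin²2θ/(4u^{3/2}),  u = L² − r² sin²θ = 0.0276123 m².
Substituting r = 0.0395 m, L = 0.1707 m, θ = 98.5°: d²x/dθ² = +0.014806 m.
a = ω²·d²x/dθ² = (177.9)²·(+0.014806) = +468.81 m/s²;  |a| = 468.81 m/s².

469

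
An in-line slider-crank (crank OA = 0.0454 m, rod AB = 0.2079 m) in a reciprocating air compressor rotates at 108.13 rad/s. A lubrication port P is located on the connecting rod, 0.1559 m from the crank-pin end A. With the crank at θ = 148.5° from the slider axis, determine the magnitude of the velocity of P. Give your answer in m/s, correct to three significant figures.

ω = 108.1 rad/s.  Crank-pin speed |V_A| = rω = 4.9091 m/s, perpendicular to OA.
Rod angle: sinφ = −(r/L) sinθ ⇒ φ = -6.552°; ω_rod = −rω cosθ/√(L²−r²sin²θ) = +20.266 rad/s.
V_P = V_A + ω_rod × AP, with AP = 0.1559 m along the rod.
Components: V_Px = −rω sinθ − a·ω_rod·sinφ = -2.2045 m/s;  V_Py = rω cosθ + a·ω_rod·cosφ = -1.0469 m/s.
|V_P| = √(V_Px² + V_Py²) = 2.4405 m/s.

2.44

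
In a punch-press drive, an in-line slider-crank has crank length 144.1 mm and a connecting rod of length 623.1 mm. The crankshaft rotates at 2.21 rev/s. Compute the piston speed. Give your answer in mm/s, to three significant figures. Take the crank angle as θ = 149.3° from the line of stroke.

ω = 2π·2.21 = 13.89 rad/s
For an in-line slider-crank, x = r cosθ + √(L² − r² sin²θ), so v = −rω sinθ·[1 + r cosθ/√(L² − r² sin²θ)].
With r = 0.1441 m, L = 0.6231 m, θ = 149.3°: √(L² − r² sin²θ) = 0.61874 m.
v = −0.1441·13.89·0.51054·[1 + 0.1441·-0.85985/0.61874] = -0.817 m/s.
|v| = 0.817 m/s = 817 mm/s.

817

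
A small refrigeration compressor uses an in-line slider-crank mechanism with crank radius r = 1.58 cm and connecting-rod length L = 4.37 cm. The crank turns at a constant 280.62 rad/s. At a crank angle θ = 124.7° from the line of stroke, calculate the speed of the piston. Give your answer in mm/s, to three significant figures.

2860

ω = 280.6 rad/s
For an in-line slider-crank, x = r cosθ + √(L² − r² sin²θ), so v = −rω sinθ·[1 + r cosθ/√(L² − r² sin²θ)].
With r = 0.0158 m, L = 0.0437 m, θ = 124.7°: √(L² − r² sin²θ) = 0.041725 m.
v = −0.0158·280.6·0.82214·[1 + 0.0158·-0.56928/0.041725] = -2.8594 m/s.
|v| = 2.8594 m/s = 2859.4 mm/s.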